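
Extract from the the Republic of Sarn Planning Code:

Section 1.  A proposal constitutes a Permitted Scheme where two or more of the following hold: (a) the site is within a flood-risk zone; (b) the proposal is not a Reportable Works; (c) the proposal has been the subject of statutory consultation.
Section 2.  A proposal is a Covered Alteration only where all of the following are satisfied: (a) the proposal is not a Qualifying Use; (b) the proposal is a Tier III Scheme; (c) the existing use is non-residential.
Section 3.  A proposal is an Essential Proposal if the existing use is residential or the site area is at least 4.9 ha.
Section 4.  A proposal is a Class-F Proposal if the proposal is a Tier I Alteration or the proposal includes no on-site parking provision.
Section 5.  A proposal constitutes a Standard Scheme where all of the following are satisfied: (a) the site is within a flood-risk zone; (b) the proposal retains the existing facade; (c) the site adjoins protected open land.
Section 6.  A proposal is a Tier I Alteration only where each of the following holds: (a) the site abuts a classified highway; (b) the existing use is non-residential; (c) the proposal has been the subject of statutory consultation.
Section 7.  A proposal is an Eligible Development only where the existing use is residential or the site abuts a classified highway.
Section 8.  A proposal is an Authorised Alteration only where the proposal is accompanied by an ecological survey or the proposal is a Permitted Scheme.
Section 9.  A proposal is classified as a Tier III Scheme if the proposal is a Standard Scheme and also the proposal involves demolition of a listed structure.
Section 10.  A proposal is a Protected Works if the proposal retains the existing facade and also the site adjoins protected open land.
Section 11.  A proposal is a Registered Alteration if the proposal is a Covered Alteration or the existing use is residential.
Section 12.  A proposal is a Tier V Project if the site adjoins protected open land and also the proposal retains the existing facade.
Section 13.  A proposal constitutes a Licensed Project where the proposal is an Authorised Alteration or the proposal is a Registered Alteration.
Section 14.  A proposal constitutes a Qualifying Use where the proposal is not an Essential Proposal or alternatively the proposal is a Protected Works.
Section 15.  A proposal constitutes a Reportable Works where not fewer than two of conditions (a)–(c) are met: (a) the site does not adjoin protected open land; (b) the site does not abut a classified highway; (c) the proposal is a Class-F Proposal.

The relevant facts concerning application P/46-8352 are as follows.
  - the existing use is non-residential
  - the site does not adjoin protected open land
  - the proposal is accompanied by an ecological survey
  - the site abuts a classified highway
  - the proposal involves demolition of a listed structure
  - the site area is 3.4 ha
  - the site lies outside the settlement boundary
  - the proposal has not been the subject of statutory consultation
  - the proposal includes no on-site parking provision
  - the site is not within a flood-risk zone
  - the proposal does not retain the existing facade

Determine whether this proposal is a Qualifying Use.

Yes

Under section 3: the existing use is residential? no; or site area: 3.4 ha ≥ 4.9 ha? no. So the proposal is not an Essential Proposal.
Under section 10: the proposal retains the existing facade? no; and the site adjoins protected open land? no. So the proposal is not a Protected Works.
Under section 14: not an Essential Proposal (section 3)? yes; or Protected Works (section 10)? no. So the proposal is a Qualifying Use.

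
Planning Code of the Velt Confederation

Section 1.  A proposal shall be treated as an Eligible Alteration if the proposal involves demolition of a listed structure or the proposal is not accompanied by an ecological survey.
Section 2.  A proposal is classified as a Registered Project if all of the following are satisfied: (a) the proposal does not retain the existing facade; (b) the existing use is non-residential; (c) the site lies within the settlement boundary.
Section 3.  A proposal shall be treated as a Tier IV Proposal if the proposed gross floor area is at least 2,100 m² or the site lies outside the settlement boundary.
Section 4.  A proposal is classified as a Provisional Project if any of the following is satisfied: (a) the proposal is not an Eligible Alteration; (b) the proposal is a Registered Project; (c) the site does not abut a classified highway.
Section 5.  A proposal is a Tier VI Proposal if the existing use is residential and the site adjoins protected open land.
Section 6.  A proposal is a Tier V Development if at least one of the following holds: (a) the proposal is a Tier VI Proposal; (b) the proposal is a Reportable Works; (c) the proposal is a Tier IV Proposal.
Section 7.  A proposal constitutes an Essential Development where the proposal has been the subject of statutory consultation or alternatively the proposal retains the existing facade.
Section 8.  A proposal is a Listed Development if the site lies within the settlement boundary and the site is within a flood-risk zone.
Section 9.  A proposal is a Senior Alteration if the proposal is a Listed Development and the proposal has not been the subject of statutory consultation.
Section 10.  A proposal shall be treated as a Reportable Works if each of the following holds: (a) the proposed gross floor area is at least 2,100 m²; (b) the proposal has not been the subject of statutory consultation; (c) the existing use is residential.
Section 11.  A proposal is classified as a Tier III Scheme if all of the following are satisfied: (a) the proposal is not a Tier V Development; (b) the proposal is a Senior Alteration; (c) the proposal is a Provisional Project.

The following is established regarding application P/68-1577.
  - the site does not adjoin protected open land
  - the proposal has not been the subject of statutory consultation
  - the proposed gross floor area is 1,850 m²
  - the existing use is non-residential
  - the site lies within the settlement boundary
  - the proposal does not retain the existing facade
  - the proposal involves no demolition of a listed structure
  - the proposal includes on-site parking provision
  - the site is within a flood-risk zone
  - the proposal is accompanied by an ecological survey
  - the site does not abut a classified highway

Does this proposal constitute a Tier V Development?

section 5 — Tier VI Proposal: [the existing use is residential? no] AND [the site adjoins protected open land? no] → not satisfied.
section 10 — Reportable Works: [proposed gross floor area: 1,850 m² ≥ 2,100 m²? no] AND [the proposal has not been the subject of statutory consultation? yes] AND [the existing use is residential? no] → not satisfied.
section 3 — Tier IV Proposal: [proposed gross floor area: 1,850 m² ≥ 2,100 m²? no] OR [the site lies outside the settlement boundary? no] → not satisfied.
section 6 — Tier V Development: [Tier VI Proposal (section 5)? no] OR [Reportable Works (section 10)? no] OR [Tier IV Proposal (section 3)? no] → not satisfied.

No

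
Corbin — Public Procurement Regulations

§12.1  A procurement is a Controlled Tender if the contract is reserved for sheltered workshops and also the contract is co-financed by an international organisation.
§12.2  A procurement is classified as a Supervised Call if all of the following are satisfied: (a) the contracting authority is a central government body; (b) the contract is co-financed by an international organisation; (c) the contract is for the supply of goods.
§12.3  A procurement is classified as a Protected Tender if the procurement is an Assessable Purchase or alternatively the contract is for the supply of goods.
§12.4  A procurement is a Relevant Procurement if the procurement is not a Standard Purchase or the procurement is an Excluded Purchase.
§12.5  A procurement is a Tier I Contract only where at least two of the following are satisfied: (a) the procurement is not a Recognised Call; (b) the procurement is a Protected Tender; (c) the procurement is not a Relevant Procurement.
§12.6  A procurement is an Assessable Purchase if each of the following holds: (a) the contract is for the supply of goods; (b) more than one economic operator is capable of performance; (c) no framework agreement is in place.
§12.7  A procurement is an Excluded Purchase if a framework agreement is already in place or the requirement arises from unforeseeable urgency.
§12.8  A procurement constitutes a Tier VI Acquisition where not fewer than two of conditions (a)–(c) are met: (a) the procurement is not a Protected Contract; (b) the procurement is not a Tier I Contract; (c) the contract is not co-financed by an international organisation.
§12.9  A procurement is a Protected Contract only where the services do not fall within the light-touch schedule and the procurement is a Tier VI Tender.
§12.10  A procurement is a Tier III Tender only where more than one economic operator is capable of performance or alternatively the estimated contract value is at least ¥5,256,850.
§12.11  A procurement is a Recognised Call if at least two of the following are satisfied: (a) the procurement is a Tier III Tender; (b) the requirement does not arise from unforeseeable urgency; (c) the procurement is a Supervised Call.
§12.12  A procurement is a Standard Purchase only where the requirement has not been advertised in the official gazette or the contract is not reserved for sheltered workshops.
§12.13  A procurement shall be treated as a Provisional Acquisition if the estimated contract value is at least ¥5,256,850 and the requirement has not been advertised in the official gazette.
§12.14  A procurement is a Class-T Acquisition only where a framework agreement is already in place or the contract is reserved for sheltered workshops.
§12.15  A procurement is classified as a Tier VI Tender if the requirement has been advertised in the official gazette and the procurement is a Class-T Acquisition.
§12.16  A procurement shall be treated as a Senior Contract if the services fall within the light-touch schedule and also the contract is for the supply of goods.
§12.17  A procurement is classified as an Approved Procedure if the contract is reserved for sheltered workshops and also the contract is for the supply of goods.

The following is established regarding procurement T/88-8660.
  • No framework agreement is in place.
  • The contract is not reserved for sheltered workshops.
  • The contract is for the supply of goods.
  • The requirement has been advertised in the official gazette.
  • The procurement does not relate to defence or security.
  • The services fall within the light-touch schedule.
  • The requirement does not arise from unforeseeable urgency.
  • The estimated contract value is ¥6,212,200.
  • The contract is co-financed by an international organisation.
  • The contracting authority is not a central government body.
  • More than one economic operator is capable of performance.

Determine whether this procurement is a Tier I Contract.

§12.10 — Tier III Tender: [more than one economic operator is capable of performance? yes] OR [estimated contract value: ¥6,212,200 ≥ ¥5,256,850? yes] → satisfied.
§12.2 — Supervised Call: [the contracting authority is a central government body? no] AND [the contract is co-financed by an international organisation? yes] AND [the contract is for the supply of goods? yes] → not satisfied.
§12.11 — Recognised Call: Tier III Tender (§12.10)? yes; the requirement does not arise from unforeseeable urgency? yes; Supervised Call (§12.2)? no — 2 of 3 hold (need ≥2) → satisfied.
§12.6 — Assessable Purchase: [the contract is for the supply of goods? yes] AND [more than one economic operator is capable of performance? yes] AND [no framework agreement is in place? yes] → satisfied.
§12.3 — Protected Tender: [Assessable Purchase (§12.6)? yes] OR [the contract is for the supply of goods? yes] → satisfied.
§12.12 — Standard Purchase: [the requirement has not been advertised in the official gazette? no] OR [the contract is not reserved for sheltered workshops? yes] → satisfied.
§12.7 — Excluded Purchase: [a framework agreement is already in place? no] OR [the requirement arises from unforeseeable urgency? no] → not satisfied.
§12.4 — Relevant Procurement: [not a Standard Purchase (§12.12)? no] OR [Excluded Purchase (§12.7)? no] → not satisfied.
§12.5 — Tier I Contract: not a Recognised Call (§12.11)? no; Protected Tender (§12.3)? yes; not a Relevant Procurement (§12.4)? yes — 2 of 3 hold (need ≥2) → satisfied.

Yes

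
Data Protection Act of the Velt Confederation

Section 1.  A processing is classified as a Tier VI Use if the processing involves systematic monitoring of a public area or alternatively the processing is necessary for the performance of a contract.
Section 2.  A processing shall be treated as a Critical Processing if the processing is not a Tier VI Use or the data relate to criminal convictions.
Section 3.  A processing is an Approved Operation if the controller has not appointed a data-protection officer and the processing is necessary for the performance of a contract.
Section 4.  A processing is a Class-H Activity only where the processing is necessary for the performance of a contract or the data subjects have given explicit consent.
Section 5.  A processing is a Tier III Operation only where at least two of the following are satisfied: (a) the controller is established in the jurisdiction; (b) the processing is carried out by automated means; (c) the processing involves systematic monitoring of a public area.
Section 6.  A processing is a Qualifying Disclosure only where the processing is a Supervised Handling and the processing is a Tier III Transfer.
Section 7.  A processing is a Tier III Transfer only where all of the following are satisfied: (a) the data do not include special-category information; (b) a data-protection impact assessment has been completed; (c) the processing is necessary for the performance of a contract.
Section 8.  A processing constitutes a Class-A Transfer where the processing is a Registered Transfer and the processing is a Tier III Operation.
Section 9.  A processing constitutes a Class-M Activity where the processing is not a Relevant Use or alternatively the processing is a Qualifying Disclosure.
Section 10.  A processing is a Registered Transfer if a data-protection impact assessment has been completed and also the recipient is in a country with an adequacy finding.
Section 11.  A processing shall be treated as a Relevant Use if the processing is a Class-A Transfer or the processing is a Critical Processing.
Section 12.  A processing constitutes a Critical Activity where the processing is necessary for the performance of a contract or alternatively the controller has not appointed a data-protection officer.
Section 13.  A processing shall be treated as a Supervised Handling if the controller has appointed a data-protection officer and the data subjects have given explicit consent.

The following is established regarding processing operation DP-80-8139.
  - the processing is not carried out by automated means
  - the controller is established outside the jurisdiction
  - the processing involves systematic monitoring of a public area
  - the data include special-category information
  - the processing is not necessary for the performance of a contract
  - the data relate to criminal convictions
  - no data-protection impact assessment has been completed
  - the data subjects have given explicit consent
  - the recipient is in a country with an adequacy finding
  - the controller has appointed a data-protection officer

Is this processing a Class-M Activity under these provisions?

No

section 10 — Registered Transfer: [a data-protection impact assessment has been completed? no] AND [the recipient is in a country with an adequacy finding? yes] → not satisfied.
section 5 — Tier III Operation: the controller is established in the jurisdiction? no; the processing is carried out by automated means? no; the processing involves systematic monitoring of a public area? yes — 1 of 3 hold (need ≥2) → not satisfied.
section 8 — Class-A Transfer: [Registered Transfer (section 10)? no] AND [Tier III Operation (section 5)? no] → not satisfied.
section 1 — Tier VI Use: [the processing involves systematic monitoring of a public area? yes] OR [the processing is necessary for the performance of a contract? no] → satisfied.
section 2 — Critical Processing: [not a Tier VI Use (section 1)? no] OR [the data relate to criminal convictions? yes] → satisfied.
section 11 — Relevant Use: [Class-A Transfer (section 8)? no] OR [Critical Processing (section 2)? yes] → satisfied.
section 13 — Supervised Handling: [the controller has appointed a data-protection officer? yes] AND [the data subjects have given explicit consent? yes] → satisfied.
section 7 — Tier III Transfer: [the data do not include special-category information? no] AND [a data-protection impact assessment has been completed? no] AND [the processing is necessary for the performance of a contract? no] → not satisfied.
section 6 — Qualifying Disclosure: [Supervised Handling (section 13)? yes] AND [Tier III Transfer (section 7)? no] → not satisfied.
section 9 — Class-M Activity: [not a Relevant Use (section 11)? no] OR [Qualifying Disclosure (section 6)? no] → not satisfied.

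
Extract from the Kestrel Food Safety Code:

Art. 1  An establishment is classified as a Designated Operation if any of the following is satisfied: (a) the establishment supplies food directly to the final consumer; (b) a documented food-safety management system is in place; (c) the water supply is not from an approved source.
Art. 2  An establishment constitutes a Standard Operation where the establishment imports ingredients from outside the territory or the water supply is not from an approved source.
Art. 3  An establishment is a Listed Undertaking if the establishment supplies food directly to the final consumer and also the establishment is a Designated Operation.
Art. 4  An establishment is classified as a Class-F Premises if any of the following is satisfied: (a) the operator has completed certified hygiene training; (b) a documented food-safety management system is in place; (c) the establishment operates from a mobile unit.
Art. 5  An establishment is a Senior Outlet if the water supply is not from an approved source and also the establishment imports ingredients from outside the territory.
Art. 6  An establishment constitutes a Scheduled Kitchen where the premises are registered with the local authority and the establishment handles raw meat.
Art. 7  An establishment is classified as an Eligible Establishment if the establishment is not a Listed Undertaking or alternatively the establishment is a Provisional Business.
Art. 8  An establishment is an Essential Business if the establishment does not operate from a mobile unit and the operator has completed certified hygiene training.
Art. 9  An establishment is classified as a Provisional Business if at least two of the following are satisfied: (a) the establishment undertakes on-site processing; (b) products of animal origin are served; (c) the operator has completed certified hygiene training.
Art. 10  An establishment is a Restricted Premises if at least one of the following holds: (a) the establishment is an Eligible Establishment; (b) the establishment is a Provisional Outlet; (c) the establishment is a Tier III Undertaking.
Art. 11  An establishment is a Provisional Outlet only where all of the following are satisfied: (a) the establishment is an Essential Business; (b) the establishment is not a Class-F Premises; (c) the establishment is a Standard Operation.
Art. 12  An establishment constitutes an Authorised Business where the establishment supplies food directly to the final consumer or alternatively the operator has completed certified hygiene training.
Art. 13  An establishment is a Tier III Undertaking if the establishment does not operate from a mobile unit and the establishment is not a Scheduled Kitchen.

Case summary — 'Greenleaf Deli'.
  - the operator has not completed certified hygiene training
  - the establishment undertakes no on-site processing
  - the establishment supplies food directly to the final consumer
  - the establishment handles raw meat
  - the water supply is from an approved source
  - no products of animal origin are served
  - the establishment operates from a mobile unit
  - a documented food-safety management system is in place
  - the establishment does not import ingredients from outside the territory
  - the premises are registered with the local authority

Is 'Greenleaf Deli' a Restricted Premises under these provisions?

No

article 1 — Designated Operation: [the establishment supplies food directly to the final consumer? yes] OR [a documented food-safety management system is in place? yes] OR [the water supply is not from an approved source? no] → satisfied.
article 3 — Listed Undertaking: [the establishment supplies food directly to the final consumer? yes] AND [Designated Operation (article 1)? yes] → satisfied.
article 9 — Provisional Business: the establishment undertakes on-site processing? no; products of animal origin are served? no; the operator has completed certified hygiene training? no — 0 of 3 hold (need ≥2) → not satisfied.
article 7 — Eligible Establishment: [not a Listed Undertaking (article 3)? no] OR [Provisional Business (article 9)? no] → not satisfied.
article 8 — Essential Business: [the establishment does not operate from a mobile unit? no] AND [the operator has completed certified hygiene training? no] → not satisfied.
article 4 — Class-F Premises: [the operator has completed certified hygiene training? no] OR [a documented food-safety management system is in place? yes] OR [the establishment operates from a mobile unit? yes] → satisfied.
article 2 — Standard Operation: [the establishment imports ingredients from outside the territory? no] OR [the water supply is not from an approved source? no] → not satisfied.
article 11 — Provisional Outlet: [Essential Business (article 8)? no] AND [not a Class-F Premises (article 4)? no] AND [Standard Operation (article 2)? no] → not satisfied.
article 6 — Scheduled Kitchen: [the premises are registered with the local authority? yes] AND [the establishment handles raw meat? yes] → satisfied.
article 13 — Tier III Undertaking: [the establishment does not operate from a mobile unit? no] AND [not a Scheduled Kitchen (article 6)? no] → not satisfied.
article 10 — Restricted Premises: [Eligible Establishment (article 7)? no] OR [Provisional Outlet (article 11)? no] OR [Tier III Undertaking (article 13)? no] → not satisfied.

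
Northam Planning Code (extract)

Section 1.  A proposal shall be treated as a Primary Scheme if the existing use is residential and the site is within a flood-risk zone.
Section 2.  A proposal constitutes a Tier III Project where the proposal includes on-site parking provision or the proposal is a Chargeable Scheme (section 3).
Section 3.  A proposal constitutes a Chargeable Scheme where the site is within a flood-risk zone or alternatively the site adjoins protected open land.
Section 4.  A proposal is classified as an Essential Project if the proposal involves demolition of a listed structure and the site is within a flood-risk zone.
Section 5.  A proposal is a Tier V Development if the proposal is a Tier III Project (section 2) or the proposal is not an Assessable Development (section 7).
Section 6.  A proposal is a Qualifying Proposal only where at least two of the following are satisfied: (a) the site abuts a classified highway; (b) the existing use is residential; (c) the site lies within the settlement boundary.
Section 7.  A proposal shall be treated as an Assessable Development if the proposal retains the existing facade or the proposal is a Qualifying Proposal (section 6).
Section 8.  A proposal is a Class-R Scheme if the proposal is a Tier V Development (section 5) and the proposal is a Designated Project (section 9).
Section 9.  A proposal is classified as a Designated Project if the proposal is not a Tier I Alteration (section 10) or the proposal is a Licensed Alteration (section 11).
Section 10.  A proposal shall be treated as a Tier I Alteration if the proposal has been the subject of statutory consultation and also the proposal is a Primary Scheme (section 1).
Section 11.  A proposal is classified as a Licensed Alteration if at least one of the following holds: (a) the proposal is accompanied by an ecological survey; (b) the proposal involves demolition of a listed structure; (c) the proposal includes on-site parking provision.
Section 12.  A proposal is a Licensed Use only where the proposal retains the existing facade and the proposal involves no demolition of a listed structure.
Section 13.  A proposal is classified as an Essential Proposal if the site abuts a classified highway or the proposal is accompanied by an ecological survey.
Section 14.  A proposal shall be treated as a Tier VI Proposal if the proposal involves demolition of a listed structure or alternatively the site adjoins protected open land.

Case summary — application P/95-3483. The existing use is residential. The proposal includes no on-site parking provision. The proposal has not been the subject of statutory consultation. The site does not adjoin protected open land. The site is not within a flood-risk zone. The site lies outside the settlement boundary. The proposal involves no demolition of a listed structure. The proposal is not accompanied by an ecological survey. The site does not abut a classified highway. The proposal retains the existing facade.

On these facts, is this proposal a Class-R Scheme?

Under section 3: the site is within a flood-risk zone? no; or the site adjoins protected open land? no. So the proposal is not a Chargeable Scheme.
Under section 2: the proposal includes on-site parking provision? no; or Chargeable Scheme (section 3)? no. So the proposal is not a Tier III Project.
Under section 6: the site abuts a classified highway? no; the existing use is residential? yes; the site lies within the settlement boundary? no — 1 of 3 hold (need ≥2) → not satisfied.
Under section 7: the proposal retains the existing facade? yes; or Qualifying Proposal (section 6)? no. So the proposal is an Assessable Development.
Under section 5: Tier III Project (section 2)? no; or not an Assessable Development (section 7)? no. So the proposal is not a Tier V Development.
Under section 1: the existing use is residential? yes; and the site is within a flood-risk zone? no. So the proposal is not a Primary Scheme.
Under section 10: the proposal has been the subject of statutory consultation? no; and Primary Scheme (section 1)? no. So the proposal is not a Tier I Alteration.
Under section 11: the proposal is accompanied by an ecological survey? no; or the proposal involves demolition of a listed structure? no; or the proposal includes on-site parking provision? no. So the proposal is not a Licensed Alteration.
Under section 9: not a Tier I Alteration (section 10)? yes; or Licensed Alteration (section 11)? no. So the proposal is a Designated Project.
Under section 8: Tier V Development (section 5)? no; and Designated Project (section 9)? yes. So the proposal is not a Class-R Scheme.

No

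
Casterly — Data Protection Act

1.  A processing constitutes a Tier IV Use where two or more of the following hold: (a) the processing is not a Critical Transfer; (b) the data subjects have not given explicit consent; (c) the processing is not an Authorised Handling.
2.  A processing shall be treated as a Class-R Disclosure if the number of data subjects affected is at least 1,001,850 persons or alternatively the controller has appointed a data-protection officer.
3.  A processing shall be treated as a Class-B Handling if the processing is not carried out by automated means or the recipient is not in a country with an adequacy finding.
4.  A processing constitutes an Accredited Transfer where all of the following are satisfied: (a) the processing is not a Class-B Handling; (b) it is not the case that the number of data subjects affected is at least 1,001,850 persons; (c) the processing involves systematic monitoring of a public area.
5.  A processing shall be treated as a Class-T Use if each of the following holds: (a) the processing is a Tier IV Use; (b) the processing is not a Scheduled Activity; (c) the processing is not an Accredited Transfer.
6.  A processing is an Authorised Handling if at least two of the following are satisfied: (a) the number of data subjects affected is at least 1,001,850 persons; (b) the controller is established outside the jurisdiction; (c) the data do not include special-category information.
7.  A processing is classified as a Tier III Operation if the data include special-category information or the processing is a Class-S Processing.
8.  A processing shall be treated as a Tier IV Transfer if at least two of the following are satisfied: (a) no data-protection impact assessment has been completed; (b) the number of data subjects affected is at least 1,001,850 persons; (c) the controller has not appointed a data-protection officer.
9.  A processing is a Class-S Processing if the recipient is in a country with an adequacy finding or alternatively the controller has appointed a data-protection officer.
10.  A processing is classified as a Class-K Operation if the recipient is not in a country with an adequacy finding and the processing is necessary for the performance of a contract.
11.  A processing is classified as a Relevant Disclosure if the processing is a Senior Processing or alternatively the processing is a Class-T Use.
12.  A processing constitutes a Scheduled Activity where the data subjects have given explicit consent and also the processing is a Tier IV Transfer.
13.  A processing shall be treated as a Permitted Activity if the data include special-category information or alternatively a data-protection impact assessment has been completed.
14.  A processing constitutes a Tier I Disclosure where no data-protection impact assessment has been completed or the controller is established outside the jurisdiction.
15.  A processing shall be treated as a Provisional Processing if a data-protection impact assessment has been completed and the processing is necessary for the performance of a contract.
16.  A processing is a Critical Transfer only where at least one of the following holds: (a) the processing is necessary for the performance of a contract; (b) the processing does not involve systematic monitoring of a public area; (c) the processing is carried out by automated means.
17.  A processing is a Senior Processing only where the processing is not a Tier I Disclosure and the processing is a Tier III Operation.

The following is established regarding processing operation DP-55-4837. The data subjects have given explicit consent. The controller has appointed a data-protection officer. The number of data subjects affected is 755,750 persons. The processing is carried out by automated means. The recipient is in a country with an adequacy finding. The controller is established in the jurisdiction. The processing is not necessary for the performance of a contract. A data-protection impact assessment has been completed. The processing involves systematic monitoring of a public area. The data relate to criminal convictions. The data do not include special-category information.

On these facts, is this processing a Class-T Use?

No

paragraph 16 — Critical Transfer: [the processing is necessary for the performance of a contract? no] OR [the processing does not involve systematic monitoring of a public area? no] OR [the processing is carried out by automated means? yes] → satisfied.
paragraph 6 — Authorised Handling: number of data subjects affected: 755,750 persons ≥ 1,001,850 persons? no; the controller is established outside the jurisdiction? no; the data do not include special-category information? yes — 1 of 3 hold (need ≥2) → not satisfied.
paragraph 1 — Tier IV Use: not a Critical Transfer (paragraph 16)? no; the data subjects have not given explicit consent? no; not an Authorised Handling (paragraph 6)? yes — 1 of 3 hold (need ≥2) → not satisfied.
paragraph 8 — Tier IV Transfer: no data-protection impact assessment has been completed? no; number of data subjects affected: 755,750 persons ≥ 1,001,850 persons? no; the controller has not appointed a data-protection officer? no — 0 of 3 hold (need ≥2) → not satisfied.
paragraph 12 — Scheduled Activity: [the data subjects have given explicit consent? yes] AND [Tier IV Transfer (paragraph 8)? no] → not satisfied.
paragraph 3 — Class-B Handling: [the processing is not carried out by automated means? no] OR [the recipient is not in a country with an adequacy finding? no] → not satisfied.
paragraph 4 — Accredited Transfer: [not a Class-B Handling (paragraph 3)? yes] AND [number of data subjects affected: 755,750 persons ≥ 1,001,850 persons? no, so negated condition yes] AND [the processing involves systematic monitoring of a public area? yes] → satisfied.
paragraph 5 — Class-T Use: [Tier IV Use (paragraph 1)? no] AND [not a Scheduled Activity (paragraph 12)? yes] AND [not an Accredited Transfer (paragraph 4)? no] → not satisfied.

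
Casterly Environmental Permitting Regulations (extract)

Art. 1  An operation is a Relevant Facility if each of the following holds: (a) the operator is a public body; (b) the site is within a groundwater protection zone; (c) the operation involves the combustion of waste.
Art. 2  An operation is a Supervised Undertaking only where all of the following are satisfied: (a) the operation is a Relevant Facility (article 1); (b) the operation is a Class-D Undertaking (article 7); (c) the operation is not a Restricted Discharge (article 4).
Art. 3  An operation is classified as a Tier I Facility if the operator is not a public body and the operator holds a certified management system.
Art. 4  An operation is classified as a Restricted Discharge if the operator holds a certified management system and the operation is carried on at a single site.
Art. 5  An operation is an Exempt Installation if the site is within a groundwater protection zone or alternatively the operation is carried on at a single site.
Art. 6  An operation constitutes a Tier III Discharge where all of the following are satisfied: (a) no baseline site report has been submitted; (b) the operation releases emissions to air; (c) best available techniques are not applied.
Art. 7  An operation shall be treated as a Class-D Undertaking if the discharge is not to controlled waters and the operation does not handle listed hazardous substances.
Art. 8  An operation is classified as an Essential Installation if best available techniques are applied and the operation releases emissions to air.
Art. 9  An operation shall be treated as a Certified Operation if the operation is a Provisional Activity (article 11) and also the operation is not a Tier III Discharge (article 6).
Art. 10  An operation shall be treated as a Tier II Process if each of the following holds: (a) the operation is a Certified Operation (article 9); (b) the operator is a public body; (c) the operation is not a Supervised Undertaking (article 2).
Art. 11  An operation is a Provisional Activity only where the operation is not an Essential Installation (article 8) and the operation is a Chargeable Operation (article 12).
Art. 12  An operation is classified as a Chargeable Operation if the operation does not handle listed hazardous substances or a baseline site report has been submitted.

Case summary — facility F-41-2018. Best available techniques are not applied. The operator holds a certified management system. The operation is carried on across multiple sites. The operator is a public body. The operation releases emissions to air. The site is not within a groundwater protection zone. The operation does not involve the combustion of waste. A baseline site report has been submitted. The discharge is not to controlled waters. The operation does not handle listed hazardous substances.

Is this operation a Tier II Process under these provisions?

Yes

Under article 8: best available techniques are applied? no; and the operation releases emissions to air? yes. So the operation is not an Essential Installation.
Under article 12: the operation does not handle listed hazardous substances? yes; or a baseline site report has been submitted? yes. So the operation is a Chargeable Operation.
Under article 11: not an Essential Installation (article 8)? yes; and Chargeable Operation (article 12)? yes. So the operation is a Provisional Activity.
Under article 6: no baseline site report has been submitted? no; and the operation releases emissions to air? yes; and best available techniques are not applied? yes. So the operation is not a Tier III Discharge.
Under article 9: Provisional Activity (article 11)? yes; and not a Tier III Discharge (article 6)? yes. So the operation is a Certified Operation.
Under article 1: the operator is a public body? yes; and the site is within a groundwater protection zone? no; and the operation involves the combustion of waste? no. So the operation is not a Relevant Facility.
Under article 7: the discharge is not to controlled waters? yes; and the operation does not handle listed hazardous substances? yes. So the operation is a Class-D Undertaking.
Under article 4: the operator holds a certified management system? yes; and the operation is carried on at a single site? no. So the operation is not a Restricted Discharge.
Under article 2: Relevant Facility (article 1)? no; and Class-D Undertaking (article 7)? yes; and not a Restricted Discharge (article 4)? yes. So the operation is not a Supervised Undertaking.
Under article 10: Certified Operation (article 9)? yes; and the operator is a public body? yes; and not a Supervised Undertaking (article 2)? yes. So the operation is a Tier II Process.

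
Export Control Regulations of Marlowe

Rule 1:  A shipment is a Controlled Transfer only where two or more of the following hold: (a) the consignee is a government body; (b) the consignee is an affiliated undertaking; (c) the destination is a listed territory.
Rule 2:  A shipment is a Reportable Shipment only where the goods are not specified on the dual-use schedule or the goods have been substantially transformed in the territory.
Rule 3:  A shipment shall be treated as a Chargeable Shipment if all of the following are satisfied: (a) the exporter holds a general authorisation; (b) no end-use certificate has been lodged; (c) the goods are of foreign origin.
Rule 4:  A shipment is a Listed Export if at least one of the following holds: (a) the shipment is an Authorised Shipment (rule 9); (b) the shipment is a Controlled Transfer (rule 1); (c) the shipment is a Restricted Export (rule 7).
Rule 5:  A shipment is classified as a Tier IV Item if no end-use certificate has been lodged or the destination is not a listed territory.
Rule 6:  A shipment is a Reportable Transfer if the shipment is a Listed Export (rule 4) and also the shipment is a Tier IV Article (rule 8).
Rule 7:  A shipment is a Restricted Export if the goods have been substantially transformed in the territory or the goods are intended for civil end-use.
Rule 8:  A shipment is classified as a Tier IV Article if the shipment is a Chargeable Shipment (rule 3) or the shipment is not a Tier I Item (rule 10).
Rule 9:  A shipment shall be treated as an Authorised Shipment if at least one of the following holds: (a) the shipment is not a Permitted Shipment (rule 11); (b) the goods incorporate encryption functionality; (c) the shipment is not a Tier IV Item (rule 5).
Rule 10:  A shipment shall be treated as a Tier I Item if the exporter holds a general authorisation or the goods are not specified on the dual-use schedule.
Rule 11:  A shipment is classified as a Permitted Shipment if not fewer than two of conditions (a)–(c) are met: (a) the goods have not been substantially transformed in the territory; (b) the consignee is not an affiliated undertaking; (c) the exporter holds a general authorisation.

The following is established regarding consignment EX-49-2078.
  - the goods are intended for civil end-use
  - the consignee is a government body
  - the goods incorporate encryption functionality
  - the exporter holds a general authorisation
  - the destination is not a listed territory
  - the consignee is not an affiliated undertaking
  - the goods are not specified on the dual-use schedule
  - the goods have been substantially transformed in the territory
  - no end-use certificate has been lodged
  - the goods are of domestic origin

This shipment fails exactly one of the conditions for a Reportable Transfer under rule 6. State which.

Tier IV Article

rule 11 — Permitted Shipment: the goods have not been substantially transformed in the territory? no; the consignee is not an affiliated undertaking? yes; the exporter holds a general authorisation? yes — 2 of 3 hold (need ≥2) → satisfied.
rule 5 — Tier IV Item: [no end-use certificate has been lodged? yes] OR [the destination is not a listed territory? yes] → satisfied.
rule 9 — Authorised Shipment: [not a Permitted Shipment (rule 11)? no] OR [the goods incorporate encryption functionality? yes] OR [not a Tier IV Item (rule 5)? no] → satisfied.
rule 1 — Controlled Transfer: the consignee is a government body? yes; the consignee is an affiliated undertaking? no; the destination is a listed territory? no — 1 of 3 hold (need ≥2) → not satisfied.
rule 7 — Restricted Export: [the goods have been substantially transformed in the territory? yes] OR [the goods are intended for civil end-use? yes] → satisfied.
rule 4 — Listed Export: [Authorised Shipment (rule 9)? yes] OR [Controlled Transfer (rule 1)? no] OR [Restricted Export (rule 7)? yes] → satisfied.
rule 3 — Chargeable Shipment: [the exporter holds a general authorisation? yes] AND [no end-use certificate has been lodged? yes] AND [the goods are of foreign origin? no] → not satisfied.
rule 10 — Tier I Item: [the exporter holds a general authorisation? yes] OR [the goods are not specified on the dual-use schedule? yes] → satisfied.
rule 8 — Tier IV Article: [Chargeable Shipment (rule 3)? no] OR [not a Tier I Item (rule 10)? no] → not satisfied.
rule 6 — Reportable Transfer: [Listed Export (rule 4)? yes] AND [Tier IV Article (rule 8)? no] → not satisfied.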